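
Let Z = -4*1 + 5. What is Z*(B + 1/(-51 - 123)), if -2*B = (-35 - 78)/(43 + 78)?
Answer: 4855/10527 ≈ 0.46119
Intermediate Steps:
B = 113/242 (B = -(-35 - 78)/(2*(43 + 78)) = -(-113)/(2*121) = -½*(-113/121) = 113/242 ≈ 0.46694)
Z = 1 (Z = -4 + 5 = 1)
Z*(B + 1/(-51 - 123)) = 1*(113/242 + 1/(-51 - 123)) = 1*(113/242 + 1/(-174)) = 1*(113/242 - 1/174) = 1*(4855/10527) = 4855/10527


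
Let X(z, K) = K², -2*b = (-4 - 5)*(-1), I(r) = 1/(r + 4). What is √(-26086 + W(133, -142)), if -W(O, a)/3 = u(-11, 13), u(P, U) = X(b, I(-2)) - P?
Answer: I*√104479/2 ≈ 161.62*I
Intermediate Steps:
I(r) = 1/(4 + r)
b = -9/2 (b = -(-4 - 5)*(-1)/2 = -(-9)*(-1)/2 = -½*9 = -9/2 ≈ -4.5000)
u(P, U) = ¼ - P (u(P, U) = (1/(4 - 2))² - P = (1/2)² - P = (½)² - P = ¼ - P)
W(O, a) = -135/4 (W(O, a) = -3*(¼ - 1*(-11)) = -3*(¼ + 11) = -3*45/4 = -135/4)
√(-26086 + W(133, -142)) = √(-26086 - 135/4) = √(-104479/4) = I*√104479/2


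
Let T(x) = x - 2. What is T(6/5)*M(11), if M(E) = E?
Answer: -44/5 ≈ -8.8000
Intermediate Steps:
T(x) = -2 + x
T(6/5)*M(11) = (-2 + 6/5)*11 = -⅘*11 = -44/5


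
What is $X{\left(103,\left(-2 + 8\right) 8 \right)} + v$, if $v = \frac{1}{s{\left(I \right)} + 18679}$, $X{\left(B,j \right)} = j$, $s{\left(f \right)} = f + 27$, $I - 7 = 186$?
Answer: $\frac{907153}{18899} \approx 48.0$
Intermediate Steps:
$I = 193$ ($I = 7 + 186 = 193$)
$s{\left(f \right)} = 27 + f$
$v = \frac{1}{18899}$ ($v = \frac{1}{\left(27 + 193\right) + 18679} = \frac{1}{220 + 18679} = \frac{1}{18899} \approx 5.2913 \cdot 10^{-5}$)
$X{\left(103,\left(-2 + 8\right) 8 \right)} + v = \left(-2 + 8\right) 8 + \frac{1}{18899} = 6 \cdot 8 + \frac{1}{18899} = 48 + \frac{1}{18899} = \frac{907153}{18899}$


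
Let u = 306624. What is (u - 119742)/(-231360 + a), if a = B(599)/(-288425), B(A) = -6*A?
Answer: -8983573475/11121667401 ≈ -0.80775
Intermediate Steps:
a = 3594/288425 (a = -6*599/(-288425) = -3594*(-1/288425) = 3594/288425 ≈ 0.012461)
(u - 119742)/(-231360 + a) = (306624 - 119742)/(-231360 + 3594/288425) = 186882/(-66730004406/288425) = 186882*(-288425/66730004406) = -8983573475/11121667401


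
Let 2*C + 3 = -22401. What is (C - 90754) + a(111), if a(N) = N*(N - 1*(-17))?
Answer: -87748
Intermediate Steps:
C = -11202 (C = -3/2 + (½)*(-22401) = -3/2 - 22401/2 = -11202)
a(N) = N*(17 + N) (a(N) = N*(N + 17) = N*(17 + N))
(C - 90754) + a(111) = (-11202 - 90754) + 111*(17 + 111) = -101956 + 111*128 = -101956 + 14208 = -87748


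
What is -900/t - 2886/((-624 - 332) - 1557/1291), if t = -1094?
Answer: 2594115672/675956891 ≈ 3.8377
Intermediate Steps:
-900/t - 2886/((-624 - 332) - 1557/1291) = -900/(-1094) - 2886/((-624 - 332) - 1557/1291) = -900*(-1/1094) - 2886/(-956 - 1557*1/1291) = 450/547 - 2886/(-956 - 1557/1291) = 450/547 - 2886/(-1235753/1291) = 450/547 - 2886*(-1291/1235753) = 450/547 + 3725826/1235753 = 2594115672/675956891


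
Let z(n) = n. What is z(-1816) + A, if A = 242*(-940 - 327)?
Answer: -308430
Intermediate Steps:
A = -306614 (A = 242*(-1267) = -306614)
z(-1816) + A = -1816 - 306614 = -308430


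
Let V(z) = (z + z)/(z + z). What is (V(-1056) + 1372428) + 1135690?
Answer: 2508119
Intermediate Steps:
V(z) = 1 (V(z) = (2*z)/((2*z)) = (2*z)*(1/(2*z)) = 1)
(V(-1056) + 1372428) + 1135690 = (1 + 1372428) + 1135690 = 1372429 + 1135690 = 2508119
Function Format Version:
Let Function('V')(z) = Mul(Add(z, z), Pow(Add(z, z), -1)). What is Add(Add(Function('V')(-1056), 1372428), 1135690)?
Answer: 2508119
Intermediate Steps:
Function('V')(z) = 1 (Function('V')(z) = Mul(Mul(2, z), Pow(Mul(2, z), -1)) = Mul(Mul(2, z), Mul(Rational(1, 2), Pow(z, -1))) = 1)
Add(Add(Function('V')(-1056), 1372428), 1135690) = Add(Add(1, 1372428), 1135690) = Add(1372429, 1135690) = 2508119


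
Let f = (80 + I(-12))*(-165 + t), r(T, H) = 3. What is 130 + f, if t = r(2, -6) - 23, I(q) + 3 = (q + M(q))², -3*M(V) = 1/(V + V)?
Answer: -210954425/5184 ≈ -40693.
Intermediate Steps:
M(V) = -1/(6*V) (M(V) = -1/(3*(V + V)) = -1/(2*V)/3 = -1/(6*V))
I(q) = -3 + (q - 1/(6*q))²
t = -20 (t = 3 - 23 = -20)
f = -211628345/5184 (f = (80 + (-10/3 + (-12)² + (1/36)/(-12)²))*(-165 - 20) = (80 + (-10/3 + 144 + (1/36)*(1/144)))*(-185) = (80 + (-10/3 + 144 + 1/5184))*(-185) = (80 + 729217/5184)*(-185) = (1143937/5184)*(-185) = -211628345/5184 ≈ -40823.)
130 + f = 130 - 211628345/5184 = -210954425/5184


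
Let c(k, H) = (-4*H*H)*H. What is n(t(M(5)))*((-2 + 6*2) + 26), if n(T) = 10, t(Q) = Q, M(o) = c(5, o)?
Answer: 360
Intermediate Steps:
c(k, H) = -4*H³ (c(k, H) = (-4*H²)*H = -4*H³)
M(o) = -4*o³
n(t(M(5)))*((-2 + 6*2) + 26) = 10*((-2 + 6*2) + 26) = 10*((-2 + 12) + 26) = 10*(10 + 26) = 10*36 = 360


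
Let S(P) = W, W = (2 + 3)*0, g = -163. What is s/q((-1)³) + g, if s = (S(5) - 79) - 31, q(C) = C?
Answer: -53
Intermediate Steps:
W = 0 (W = 5*0 = 0)
S(P) = 0
s = -110 (s = (0 - 79) - 31 = -79 - 31 = -110)
s/q((-1)³) + g = -110/((-1)³) - 163 = -110/(-1) - 163 = -110*(-1) - 163 = 110 - 163 = -53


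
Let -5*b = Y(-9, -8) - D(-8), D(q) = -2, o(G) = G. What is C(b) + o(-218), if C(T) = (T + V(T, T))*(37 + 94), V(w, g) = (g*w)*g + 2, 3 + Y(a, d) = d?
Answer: 130474/125 ≈ 1043.8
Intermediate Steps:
Y(a, d) = -3 + d
V(w, g) = 2 + w*g² (V(w, g) = w*g² + 2 = 2 + w*g²)
b = 9/5 (b = -((-3 - 8) - 1*(-2))/5 = -(-11 + 2)/5 = -⅕*(-9) = 9/5 ≈ 1.8000)
C(T) = 262 + 131*T + 131*T³ (C(T) = (T + (2 + T*T²))*(37 + 94) = (T + (2 + T³))*131 = (2 + T + T³)*131 = 262 + 131*T + 131*T³)
C(b) + o(-218) = (262 + 131*(9/5) + 131*(9/5)³) - 218 = (262 + 1179/5 + 131*(729/125)) - 218 = (262 + 1179/5 + 95499/125) - 218 = 157724/125 - 218 = 130474/125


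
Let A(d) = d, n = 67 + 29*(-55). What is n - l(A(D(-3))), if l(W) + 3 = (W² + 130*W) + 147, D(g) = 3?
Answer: -2071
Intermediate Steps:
n = -1528 (n = 67 - 1595 = -1528)
l(W) = 144 + W² + 130*W (l(W) = -3 + ((W² + 130*W) + 147) = -3 + (147 + W² + 130*W) = 144 + W² + 130*W)
n - l(A(D(-3))) = -1528 - (144 + 3² + 130*3) = -1528 - (144 + 9 + 390) = -1528 - 1*543 = -1528 - 543 = -2071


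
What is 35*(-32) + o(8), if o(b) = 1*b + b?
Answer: -1104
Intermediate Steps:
o(b) = 2*b (o(b) = b + b = 2*b)
35*(-32) + o(8) = 35*(-32) + 2*8 = -1120 + 16 = -1104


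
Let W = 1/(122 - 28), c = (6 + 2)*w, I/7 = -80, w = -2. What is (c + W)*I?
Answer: 420840/47 ≈ 8954.0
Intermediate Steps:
I = -560 (I = 7*(-80) = -560)
c = -16 (c = (6 + 2)*(-2) = 8*(-2) = -16)
W = 1/94 ≈ 0.010638
(c + W)*I = (-16 + 1/94)*(-560) = -1503/94*(-560) = 420840/47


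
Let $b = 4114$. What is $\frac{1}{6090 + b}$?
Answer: $\frac{1}{10204} \approx 9.8001 \cdot 10^{-5}$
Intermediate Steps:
$\frac{1}{6090 + b} = \frac{1}{6090 + 4114} = \frac{1}{10204}$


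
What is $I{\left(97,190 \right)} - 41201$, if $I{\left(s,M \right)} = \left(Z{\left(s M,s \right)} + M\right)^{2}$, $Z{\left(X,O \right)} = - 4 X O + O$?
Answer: $51130408164608$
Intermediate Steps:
$Z{\left(X,O \right)} = O - 4 O X$ ($Z{\left(X,O \right)} = - 4 O X + O = O - 4 O X$)
$I{\left(s,M \right)} = \left(M + s \left(1 - 4 M s\right)\right)^{2}$ ($I{\left(s,M \right)} = \left(s \left(1 - 4 s M\right) + M\right)^{2} = \left(s \left(1 - 4 M s\right) + M\right)^{2} = \left(M + s \left(1 - 4 M s\right)\right)^{2}$)
$I{\left(97,190 \right)} - 41201 = \left(190 - 97 \left(-1 + 4 \cdot 190 \cdot 97\right)\right)^{2} - 41201 = \left(190 - 97 \left(-1 + 73720\right)\right)^{2} - 41201 = \left(190 - 97 \cdot 73719\right)^{2} - 41201 = \left(190 - 7150743\right)^{2} - 41201 = \left(-7150553\right)^{2} - 41201 = 51130408205809 - 41201 = 51130408164608$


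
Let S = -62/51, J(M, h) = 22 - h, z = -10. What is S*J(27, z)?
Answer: -1984/51 ≈ -38.902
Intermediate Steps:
S = -62/51 (S = -62*1/51 = -62/51 ≈ -1.2157)
S*J(27, z) = -62*(22 - 1*(-10))/51 = -62*(22 + 10)/51 = -62/51*32 = -1984/51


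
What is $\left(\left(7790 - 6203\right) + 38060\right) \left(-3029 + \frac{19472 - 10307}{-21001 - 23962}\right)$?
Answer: $- \frac{5400004341524}{44963} \approx -1.201 \cdot 10^{8}$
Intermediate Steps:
$\left(\left(7790 - 6203\right) + 38060\right) \left(-3029 + \frac{19472 - 10307}{-21001 - 23962}\right) = \left(1587 + 38060\right) \left(-3029 + \frac{9165}{-44963}\right) = 39647 \left(-3029 + 9165 \left(- \frac{1}{44963}\right)\right) = 39647 \left(-3029 - \frac{9165}{44963}\right) = 39647 \left(- \frac{136202092}{44963}\right) = - \frac{5400004341524}{44963}$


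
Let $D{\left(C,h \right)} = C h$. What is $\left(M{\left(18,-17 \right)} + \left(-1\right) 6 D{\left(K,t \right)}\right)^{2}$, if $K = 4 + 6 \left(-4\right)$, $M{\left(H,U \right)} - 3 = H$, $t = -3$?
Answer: $114921$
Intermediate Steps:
$M{\left(H,U \right)} = 3 + H$
$K = -20$ ($K = 4 - 24 = -20$)
$\left(M{\left(18,-17 \right)} + \left(-1\right) 6 D{\left(K,t \right)}\right)^{2} = \left(\left(3 + 18\right) + \left(-1\right) 6 \left(\left(-20\right) \left(-3\right)\right)\right)^{2} = \left(21 - 360\right)^{2} = \left(-339\right)^{2} = 114921$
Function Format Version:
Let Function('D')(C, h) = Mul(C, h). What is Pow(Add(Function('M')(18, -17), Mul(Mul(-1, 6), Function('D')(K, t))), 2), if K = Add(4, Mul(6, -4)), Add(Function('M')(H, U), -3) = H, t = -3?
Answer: 114921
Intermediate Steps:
Function('M')(H, U) = Add(3, H)
K = -20 (K = Add(4, -24) = -20)
Pow(Add(Function('M')(18, -17), Mul(Mul(-1, 6), Function('D')(K, t))), 2) = Pow(Add(Add(3, 18), Mul(Mul(-1, 6), Mul(-20, -3))), 2) = Pow(Add(21, Mul(-6, 60)), 2) = Pow(Add(21, -360), 2) = Pow(-339, 2) = 114921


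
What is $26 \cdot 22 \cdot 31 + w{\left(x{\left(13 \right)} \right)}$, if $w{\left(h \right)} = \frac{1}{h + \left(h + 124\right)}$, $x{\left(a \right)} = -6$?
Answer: $\frac{1985985}{112} \approx 17732.0$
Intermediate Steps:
$w{\left(h \right)} = \frac{1}{124 + 2 h}$ ($w{\left(h \right)} = \frac{1}{h + \left(124 + h\right)} = \frac{1}{124 + 2 h}$)
$26 \cdot 22 \cdot 31 + w{\left(x{\left(13 \right)} \right)} = 26 \cdot 22 \cdot 31 + \frac{1}{2 \left(62 - 6\right)} = 572 \cdot 31 + \frac{1}{2 \cdot 56} = 17732 + \frac{1}{2} \cdot \frac{1}{56} = 17732 + \frac{1}{112} = \frac{1985985}{112}$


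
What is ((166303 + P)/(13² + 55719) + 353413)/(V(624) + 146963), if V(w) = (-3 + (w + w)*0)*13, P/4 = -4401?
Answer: 19751694443/8211288512 ≈ 2.4054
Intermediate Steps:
P = -17604 (P = 4*(-4401) = -17604)
V(w) = -39 (V(w) = (-3 + (2*w)*0)*13 = (-3 + 0)*13 = -3*13 = -39)
((166303 + P)/(13² + 55719) + 353413)/(V(624) + 146963) = ((166303 - 17604)/(13² + 55719) + 353413)/(-39 + 146963) = (148699/(169 + 55719) + 353413)/146924 = (148699/55888 + 353413)*(1/146924) = (19751694443/55888)*(1/146924) = 19751694443/8211288512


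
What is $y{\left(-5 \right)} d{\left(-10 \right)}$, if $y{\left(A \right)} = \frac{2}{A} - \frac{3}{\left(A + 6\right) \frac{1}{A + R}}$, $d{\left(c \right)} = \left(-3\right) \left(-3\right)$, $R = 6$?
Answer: $- \frac{153}{5} \approx -30.6$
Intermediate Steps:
$d{\left(c \right)} = 9$
$y{\left(A \right)} = -3 + \frac{2}{A}$ ($y{\left(A \right)} = \frac{2}{A} - \frac{3}{\left(A + 6\right) \frac{1}{A + 6}} = \frac{2}{A} - \frac{3}{\left(6 + A\right) \frac{1}{6 + A}} = \frac{2}{A} - \frac{3}{1} = \frac{2}{A} - 3 = -3 + \frac{2}{A}$)
$y{\left(-5 \right)} d{\left(-10 \right)} = \left(-3 + \frac{2}{-5}\right) 9 = \left(-3 + 2 \left(- \frac{1}{5}\right)\right) 9 = \left(-3 - \frac{2}{5}\right) 9 = \left(- \frac{17}{5}\right) 9 = - \frac{153}{5}$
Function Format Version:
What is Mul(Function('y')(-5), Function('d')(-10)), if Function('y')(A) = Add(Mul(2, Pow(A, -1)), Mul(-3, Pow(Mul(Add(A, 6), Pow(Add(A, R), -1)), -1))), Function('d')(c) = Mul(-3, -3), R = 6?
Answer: Rational(-153, 5) ≈ -30.600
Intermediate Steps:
Function('d')(c) = 9
Function('y')(A) = Add(-3, Mul(2, Pow(A, -1))) (Function('y')(A) = Add(Mul(2, Pow(A, -1)), Mul(-3, Pow(Mul(Add(A, 6), Pow(Add(A, 6), -1)), -1))) = Add(Mul(2, Pow(A, -1)), Mul(-3, Pow(Mul(Add(6, A), Pow(Add(6, A), -1)), -1))) = Add(Mul(2, Pow(A, -1)), Mul(-3, Pow(1, -1))) = Add(Mul(2, Pow(A, -1)), Mul(-3, 1)) = Add(Mul(2, Pow(A, -1)), -3) = Add(-3, Mul(2, Pow(A, -1))))
Mul(Function('y')(-5), Function('d')(-10)) = Mul(Add(-3, Mul(2, Pow(-5, -1))), 9) = Mul(Add(-3, Mul(2, Rational(-1, 5))), 9) = Mul(Add(-3, Rational(-2, 5)), 9) = Mul(Rational(-17, 5), 9) = Rational(-153, 5)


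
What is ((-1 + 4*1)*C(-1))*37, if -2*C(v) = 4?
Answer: -222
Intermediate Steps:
C(v) = -2 (C(v) = -1/2*4 = -2)
((-1 + 4*1)*C(-1))*37 = ((-1 + 4*1)*(-2))*37 = ((-1 + 4)*(-2))*37 = (3*(-2))*37 = -6*37 = -222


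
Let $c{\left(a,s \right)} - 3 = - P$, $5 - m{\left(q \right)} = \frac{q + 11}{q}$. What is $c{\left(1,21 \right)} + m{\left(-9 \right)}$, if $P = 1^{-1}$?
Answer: $\frac{65}{9} \approx 7.2222$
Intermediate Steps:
$m{\left(q \right)} = 5 - \frac{11 + q}{q}$ ($m{\left(q \right)} = 5 - \frac{q + 11}{q} = 5 - \frac{11 + q}{q}$)
$P = 1$
$c{\left(a,s \right)} = 2$ ($c{\left(a,s \right)} = 3 - 1 = 2$)
$c{\left(1,21 \right)} + m{\left(-9 \right)} = 2 + \left(4 - \frac{11}{-9}\right) = 2 + \left(4 - - \frac{11}{9}\right) = 2 + \left(4 + \frac{11}{9}\right) = 2 + \frac{47}{9} = \frac{65}{9}$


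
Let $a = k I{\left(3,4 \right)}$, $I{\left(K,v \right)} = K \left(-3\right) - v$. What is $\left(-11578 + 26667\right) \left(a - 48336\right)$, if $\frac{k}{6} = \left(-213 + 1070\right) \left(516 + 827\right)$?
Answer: $-1355331913746$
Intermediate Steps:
$I{\left(K,v \right)} = - v - 3 K$ ($I{\left(K,v \right)} = - 3 K - v = - v - 3 K$)
$k = 6905706$ ($k = 6 \left(-213 + 1070\right) \left(516 + 827\right) = 6 \cdot 857 \cdot 1343 = 6 \cdot 1150951 = 6905706$)
$a = -89774178$ ($a = 6905706 \left(\left(-1\right) 4 - 9\right) = 6905706 \left(-4 - 9\right) = 6905706 \left(-13\right) = -89774178$)
$\left(-11578 + 26667\right) \left(a - 48336\right) = \left(-11578 + 26667\right) \left(-89774178 - 48336\right) = 15089 \left(-89822514\right) = -1355331913746$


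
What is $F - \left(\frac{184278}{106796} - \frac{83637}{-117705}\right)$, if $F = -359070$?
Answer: $- \frac{752282078963607}{2095070530} \approx -3.5907 \cdot 10^{5}$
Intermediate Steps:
$F - \left(\frac{184278}{106796} - \frac{83637}{-117705}\right) = -359070 - \left(\frac{184278}{106796} - \frac{83637}{-117705}\right) = -359070 - \left(184278 \cdot \frac{1}{106796} - - \frac{27879}{39235}\right) = -359070 - \left(\frac{92139}{53398} + \frac{27879}{39235}\right) = -359070 - \frac{5103756507}{2095070530} = - \frac{752282078963607}{2095070530}$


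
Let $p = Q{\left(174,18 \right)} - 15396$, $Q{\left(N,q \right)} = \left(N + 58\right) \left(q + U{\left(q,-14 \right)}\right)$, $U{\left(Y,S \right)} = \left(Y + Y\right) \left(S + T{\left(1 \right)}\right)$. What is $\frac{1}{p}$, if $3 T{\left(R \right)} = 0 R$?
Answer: $- \frac{1}{128148} \approx -7.8035 \cdot 10^{-6}$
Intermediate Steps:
$T{\left(R \right)} = 0$ ($T{\left(R \right)} = \frac{0 R}{3} = \frac{1}{3} \cdot 0 = 0$)
$U{\left(Y,S \right)} = 2 S Y$ ($U{\left(Y,S \right)} = \left(Y + Y\right) \left(S + 0\right) = 2 Y S = 2 S Y$)
$Q{\left(N,q \right)} = - 27 q \left(58 + N\right)$ ($Q{\left(N,q \right)} = \left(N + 58\right) \left(q + 2 \left(-14\right) q\right) = \left(58 + N\right) \left(q - 28 q\right) = \left(58 + N\right) \left(- 27 q\right) = - 27 q \left(58 + N\right)$)
$p = -128148$ ($p = 27 \cdot 18 \left(-58 - 174\right) - 15396 = 27 \cdot 18 \left(-232\right) - 15396 = -112752 - 15396 = -128148$)
$\frac{1}{p} = \frac{1}{-128148} = - \frac{1}{128148}$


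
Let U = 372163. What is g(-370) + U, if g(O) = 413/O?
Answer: 137699897/370 ≈ 3.7216e+5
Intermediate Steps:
g(-370) + U = 413/(-370) + 372163 = 413*(-1/370) + 372163 = -413/370 + 372163 = 137699897/370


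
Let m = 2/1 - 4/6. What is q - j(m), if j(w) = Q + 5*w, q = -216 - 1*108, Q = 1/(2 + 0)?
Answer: -1987/6 ≈ -331.17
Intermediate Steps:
m = 4/3 (m = 2*1 - 4*⅙ = 2 - ⅔ = 4/3 ≈ 1.3333)
Q = ½ (Q = 1/2 = ½ ≈ 0.50000)
q = -324 (q = -216 - 108 = -324)
j(w) = ½ + 5*w
q - j(m) = -324 - (½ + 5*(4/3)) = -324 - (½ + 20/3) = -324 - 1*43/6 = -324 - 43/6 = -1987/6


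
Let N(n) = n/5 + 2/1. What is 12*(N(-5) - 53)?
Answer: -624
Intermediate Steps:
N(n) = 2 + n/5 (N(n) = n*(⅕) + 2*1 = n/5 + 2 = 2 + n/5)
12*(N(-5) - 53) = 12*((2 + (⅕)*(-5)) - 53) = 12*((2 - 1) - 53) = 12*(1 - 53) = 12*(-52) = -624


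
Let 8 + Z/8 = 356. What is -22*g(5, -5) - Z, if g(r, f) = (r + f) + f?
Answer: -2674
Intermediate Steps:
Z = 2784 (Z = -64 + 8*356 = -64 + 2848 = 2784)
g(r, f) = r + 2*f (g(r, f) = (f + r) + f = r + 2*f)
-22*g(5, -5) - Z = -22*(5 + 2*(-5)) - 1*2784 = -22*(5 - 10) - 2784 = -22*(-5) - 2784 = 110 - 2784 = -2674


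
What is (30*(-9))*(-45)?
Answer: 12150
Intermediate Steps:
(30*(-9))*(-45) = -270*(-45) = 12150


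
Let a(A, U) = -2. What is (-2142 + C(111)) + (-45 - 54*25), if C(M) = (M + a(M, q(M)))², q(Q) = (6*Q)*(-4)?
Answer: 8344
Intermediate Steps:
q(Q) = -24*Q
C(M) = (-2 + M)² (C(M) = (M - 2)² = (-2 + M)²)
(-2142 + C(111)) + (-45 - 54*25) = (-2142 + (-2 + 111)²) + (-45 - 54*25) = (-2142 + 109²) + (-45 - 1350) = (-2142 + 11881) - 1395 = 9739 - 1395 = 8344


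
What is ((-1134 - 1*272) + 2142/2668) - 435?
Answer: -2454823/1334 ≈ -1840.2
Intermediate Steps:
((-1134 - 1*272) + 2142/2668) - 435 = ((-1134 - 272) + 2142*(1/2668)) - 435 = (-1406 + 1071/1334) - 435 = -1874533/1334 - 435 = -2454823/1334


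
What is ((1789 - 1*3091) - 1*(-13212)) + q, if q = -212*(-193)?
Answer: 52826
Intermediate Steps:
q = 40916
((1789 - 1*3091) - 1*(-13212)) + q = ((1789 - 1*3091) - 1*(-13212)) + 40916 = ((1789 - 3091) + 13212) + 40916 = (-1302 + 13212) + 40916 = 11910 + 40916 = 52826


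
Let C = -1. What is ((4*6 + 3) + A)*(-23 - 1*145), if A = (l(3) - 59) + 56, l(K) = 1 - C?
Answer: -4368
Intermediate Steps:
l(K) = 2 (l(K) = 1 - 1*(-1) = 1 + 1 = 2)
A = -1 (A = (2 - 59) + 56 = -57 + 56 = -1)
((4*6 + 3) + A)*(-23 - 1*145) = ((4*6 + 3) - 1)*(-23 - 1*145) = ((24 + 3) - 1)*(-23 - 145) = (27 - 1)*(-168) = 26*(-168) = -4368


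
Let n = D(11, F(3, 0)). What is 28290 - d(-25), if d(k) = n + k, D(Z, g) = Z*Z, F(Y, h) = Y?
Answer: 28194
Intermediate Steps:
D(Z, g) = Z²
n = 121 (n = 11² = 121)
d(k) = 121 + k
28290 - d(-25) = 28290 - (121 - 25) = 28290 - 1*96 = 28290 - 96 = 28194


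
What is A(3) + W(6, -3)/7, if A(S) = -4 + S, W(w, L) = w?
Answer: -1/7 ≈ -0.14286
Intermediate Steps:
A(3) + W(6, -3)/7 = (-4 + 3) + 6/7 = -1 + (1/7)*6 = -1 + 6/7 = -1/7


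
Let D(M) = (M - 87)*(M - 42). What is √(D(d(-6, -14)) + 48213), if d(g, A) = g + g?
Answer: 3*√5951 ≈ 231.43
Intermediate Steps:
d(g, A) = 2*g
D(M) = (-87 + M)*(-42 + M)
√(D(d(-6, -14)) + 48213) = √((3654 + (2*(-6))² - 258*(-6)) + 48213) = √((3654 + (-12)² - 129*(-12)) + 48213) = √((3654 + 144 + 1548) + 48213) = √(5346 + 48213) = √53559 = 3*√5951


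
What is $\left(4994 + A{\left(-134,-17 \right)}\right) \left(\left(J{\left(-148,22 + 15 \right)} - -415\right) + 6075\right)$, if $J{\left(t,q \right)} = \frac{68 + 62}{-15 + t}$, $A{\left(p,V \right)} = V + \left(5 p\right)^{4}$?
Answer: $\frac{213146472529771980}{163} \approx 1.3076 \cdot 10^{15}$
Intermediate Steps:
$A{\left(p,V \right)} = V + 625 p^{4}$
$J{\left(t,q \right)} = \frac{130}{-15 + t}$
$\left(4994 + A{\left(-134,-17 \right)}\right) \left(\left(J{\left(-148,22 + 15 \right)} - -415\right) + 6075\right) = \left(4994 - \left(17 - 625 \left(-134\right)^{4}\right)\right) \left(\left(\frac{130}{-15 - 148} - -415\right) + 6075\right) = \left(4994 + \left(-17 + 625 \cdot 322417936\right)\right) \left(\left(\frac{130}{-163} + 415\right) + 6075\right) = \left(4994 + \left(-17 + 201511210000\right)\right) \left(\left(130 \left(- \frac{1}{163}\right) + 415\right) + 6075\right) = \left(4994 + 201511209983\right) \left(\left(- \frac{130}{163} + 415\right) + 6075\right) = 201511214977 \left(\frac{67515}{163} + 6075\right) = 201511214977 \cdot \frac{1057740}{163} = \frac{213146472529771980}{163}$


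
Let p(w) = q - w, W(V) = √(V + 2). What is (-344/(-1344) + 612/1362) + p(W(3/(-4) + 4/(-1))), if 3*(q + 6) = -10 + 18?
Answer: -100223/38136 - I*√11/2 ≈ -2.628 - 1.6583*I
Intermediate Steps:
q = -10/3 (q = -6 + (-10 + 18)/3 = -6 + (⅓)*8 = -6 + 8/3 = -10/3 ≈ -3.3333)
W(V) = √(2 + V)
p(w) = -10/3 - w
(-344/(-1344) + 612/1362) + p(W(3/(-4) + 4/(-1))) = (-344/(-1344) + 612/1362) + (-10/3 - √(2 + (3/(-4) + 4/(-1)))) = (-344*(-1/1344) + 612*(1/1362)) + (-10/3 - √(2 + (3*(-¼) + 4*(-1)))) = (43/168 + 102/227) + (-10/3 - √(2 + (-¾ - 4))) = 26897/38136 + (-10/3 - √(2 - 19/4)) = 26897/38136 + (-10/3 - √(-11/4)) = 26897/38136 + (-10/3 - I*√11/2) = -100223/38136 - I*√11/2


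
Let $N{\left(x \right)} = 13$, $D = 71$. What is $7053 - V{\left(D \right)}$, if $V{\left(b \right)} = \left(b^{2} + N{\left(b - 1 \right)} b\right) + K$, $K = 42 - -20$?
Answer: $1027$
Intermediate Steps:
$K = 62$ ($K = 42 + 20 = 62$)
$V{\left(b \right)} = 62 + b^{2} + 13 b$ ($V{\left(b \right)} = \left(b^{2} + 13 b\right) + 62 = 62 + b^{2} + 13 b$)
$7053 - V{\left(D \right)} = 7053 - \left(62 + 71^{2} + 13 \cdot 71\right) = 7053 - \left(62 + 5041 + 923\right) = 7053 - 6026 = 1027$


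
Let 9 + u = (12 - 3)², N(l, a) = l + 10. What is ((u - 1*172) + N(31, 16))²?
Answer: 3481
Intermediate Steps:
N(l, a) = 10 + l
u = 72 (u = -9 + (12 - 3)² = -9 + 9² = -9 + 81 = 72)
((u - 1*172) + N(31, 16))² = ((72 - 1*172) + (10 + 31))² = ((72 - 172) + 41)² = (-100 + 41)² = (-59)² = 3481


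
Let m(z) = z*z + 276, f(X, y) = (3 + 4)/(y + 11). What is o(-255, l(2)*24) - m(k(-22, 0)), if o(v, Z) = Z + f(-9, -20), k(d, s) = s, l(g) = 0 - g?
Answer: -2923/9 ≈ -324.78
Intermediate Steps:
l(g) = -g
f(X, y) = 7/(11 + y)
o(v, Z) = -7/9 + Z (o(v, Z) = Z + 7/(11 - 20) = Z + 7/(-9) = Z + 7*(-⅑) = Z - 7/9 = -7/9 + Z)
m(z) = 276 + z² (m(z) = z² + 276 = 276 + z²)
o(-255, l(2)*24) - m(k(-22, 0)) = (-7/9 - 1*2*24) - (276 + 0²) = (-7/9 - 2*24) - (276 + 0) = (-7/9 - 48) - 1*276 = -439/9 - 276 = -2923/9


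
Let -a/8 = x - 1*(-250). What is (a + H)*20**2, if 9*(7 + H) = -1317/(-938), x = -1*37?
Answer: -962863000/1407 ≈ -6.8434e+5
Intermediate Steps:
x = -37
H = -19259/2814 (H = -7 + (-1317/(-938))/9 = -7 + (-1317*(-1/938))/9 = -7 + (1/9)*(1317/938) = -7 + 439/2814 = -19259/2814 ≈ -6.8440)
a = -1704 (a = -8*(-37 - 1*(-250)) = -8*(-37 + 250) = -8*213 = -1704)
(a + H)*20**2 = (-1704 - 19259/2814)*20**2 = -4814315/2814*400 = -962863000/1407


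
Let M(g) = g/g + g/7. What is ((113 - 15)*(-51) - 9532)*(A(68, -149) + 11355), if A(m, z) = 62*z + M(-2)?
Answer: -215392720/7 ≈ -3.0770e+7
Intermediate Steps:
M(g) = 1 + g/7 (M(g) = 1 + g*(⅐) = 1 + g/7)
A(m, z) = 5/7 + 62*z (A(m, z) = 62*z + (1 + (⅐)*(-2)) = 62*z + (1 - 2/7) = 62*z + 5/7 = 5/7 + 62*z)
((113 - 15)*(-51) - 9532)*(A(68, -149) + 11355) = ((113 - 15)*(-51) - 9532)*((5/7 + 62*(-149)) + 11355) = (98*(-51) - 9532)*((5/7 - 9238) + 11355) = (-4998 - 9532)*(-64661/7 + 11355) = -14530*14824/7 = -215392720/7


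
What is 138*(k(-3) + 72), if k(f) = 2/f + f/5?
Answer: 48806/5 ≈ 9761.2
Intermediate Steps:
k(f) = 2/f + f/5 (k(f) = 2/f + f*(1/5) = 2/f + f/5)
138*(k(-3) + 72) = 138*((2/(-3) + (1/5)*(-3)) + 72) = 138*((2*(-1/3) - 3/5) + 72) = 138*((-2/3 - 3/5) + 72) = 138*(-19/15 + 72) = 138*(1061/15) = 48806/5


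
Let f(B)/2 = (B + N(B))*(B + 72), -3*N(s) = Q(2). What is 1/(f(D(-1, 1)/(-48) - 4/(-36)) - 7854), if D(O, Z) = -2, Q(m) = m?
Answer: -2592/20549783 ≈ -0.00012613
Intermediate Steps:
N(s) = -2/3 (N(s) = -1/3*2 = -2/3)
f(B) = 2*(72 + B)*(-2/3 + B) (f(B) = 2*((B - 2/3)*(B + 72)) = 2*((-2/3 + B)*(72 + B)) = 2*((72 + B)*(-2/3 + B)) = 2*(72 + B)*(-2/3 + B))
1/(f(D(-1, 1)/(-48) - 4/(-36)) - 7854) = 1/((-96 + 2*(-2/(-48) - 4/(-36))**2 + 428*(-2/(-48) - 4/(-36))/3) - 7854) = 1/((-96 + 2*(-2*(-1/48) - 4*(-1/36))**2 + 428*(-2*(-1/48) - 4*(-1/36))/3) - 7854) = 1/((-96 + 2*(1/24 + 1/9)**2 + 428*(1/24 + 1/9)/3) - 7854) = 1/((-96 + 2*(11/72)**2 + (428/3)*(11/72)) - 7854) = 1/((-96 + 2*(121/5184) + 1177/54) - 7854) = 1/((-96 + 121/2592 + 1177/54) - 7854) = 1/(-192215/2592 - 7854) = 1/(-20549783/2592) = -2592/20549783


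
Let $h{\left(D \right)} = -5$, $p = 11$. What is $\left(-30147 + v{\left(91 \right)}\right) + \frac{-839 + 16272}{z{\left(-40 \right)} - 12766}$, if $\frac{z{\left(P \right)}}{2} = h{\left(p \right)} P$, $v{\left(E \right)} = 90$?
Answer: $- \frac{371700295}{12366} \approx -30058.0$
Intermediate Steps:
$z{\left(P \right)} = - 10 P$ ($z{\left(P \right)} = 2 \left(- 5 P\right) = - 10 P$)
$\left(-30147 + v{\left(91 \right)}\right) + \frac{-839 + 16272}{z{\left(-40 \right)} - 12766} = \left(-30147 + 90\right) + \frac{-839 + 16272}{\left(-10\right) \left(-40\right) - 12766} = -30057 + \frac{15433}{400 - 12766} = -30057 + \frac{15433}{-12366} = -30057 + 15433 \left(- \frac{1}{12366}\right) = -30057 - \frac{15433}{12366} = - \frac{371700295}{12366}$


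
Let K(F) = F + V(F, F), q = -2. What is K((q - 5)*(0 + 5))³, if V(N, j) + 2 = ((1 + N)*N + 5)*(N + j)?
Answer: -586103073523703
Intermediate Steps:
V(N, j) = -2 + (5 + N*(1 + N))*(N + j) (V(N, j) = -2 + ((1 + N)*N + 5)*(N + j) = -2 + (N*(1 + N) + 5)*(N + j) = -2 + (5 + N*(1 + N))*(N + j))
K(F) = -2 + 2*F² + 2*F³ + 11*F (K(F) = F + (-2 + F² + F³ + 5*F + 5*F + F*F + F*F²) = F + (-2 + F² + F³ + 5*F + 5*F + F² + F³) = F + (-2 + 2*F² + 2*F³ + 10*F) = -2 + 2*F² + 2*F³ + 11*F)
K((q - 5)*(0 + 5))³ = (-2 + 2*((-2 - 5)*(0 + 5))² + 2*((-2 - 5)*(0 + 5))³ + 11*((-2 - 5)*(0 + 5)))³ = (-2 + 2*(-7*5)² + 2*(-7*5)³ + 11*(-7*5))³ = (-2 + 2*(-35)² + 2*(-35)³ + 11*(-35))³ = (-2 + 2*1225 + 2*(-42875) - 385)³ = (-2 + 2450 - 85750 - 385)³ = (-83687)³ = -586103073523703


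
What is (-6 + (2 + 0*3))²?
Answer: 16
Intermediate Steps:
(-6 + (2 + 0*3))² = (-6 + (2 + 0))² = (-6 + 2)² = (-4)² = 16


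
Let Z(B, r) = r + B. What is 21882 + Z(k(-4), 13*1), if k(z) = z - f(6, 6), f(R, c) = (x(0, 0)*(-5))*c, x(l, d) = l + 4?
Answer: 22011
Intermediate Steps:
x(l, d) = 4 + l
f(R, c) = -20*c (f(R, c) = ((4 + 0)*(-5))*c = (4*(-5))*c = -20*c)
k(z) = 120 + z (k(z) = z - (-20)*6 = z - 1*(-120) = z + 120 = 120 + z)
Z(B, r) = B + r
21882 + Z(k(-4), 13*1) = 21882 + ((120 - 4) + 13*1) = 21882 + (116 + 13) = 21882 + 129 = 22011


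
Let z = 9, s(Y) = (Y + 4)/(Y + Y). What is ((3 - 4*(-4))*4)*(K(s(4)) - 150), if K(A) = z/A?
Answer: -10716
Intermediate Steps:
s(Y) = (4 + Y)/(2*Y) (s(Y) = (4 + Y)/((2*Y)) = (4 + Y)*(1/(2*Y)) = (4 + Y)/(2*Y))
K(A) = 9/A
((3 - 4*(-4))*4)*(K(s(4)) - 150) = ((3 - 4*(-4))*4)*(9/(((½)*(4 + 4)/4)) - 150) = ((3 + 16)*4)*(9/(((½)*(¼)*8)) - 150) = (19*4)*(9/1 - 150) = 76*(9*1 - 150) = 76*(9 - 150) = 76*(-141) = -10716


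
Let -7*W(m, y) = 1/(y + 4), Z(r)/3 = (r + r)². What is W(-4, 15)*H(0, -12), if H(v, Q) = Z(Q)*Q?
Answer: 20736/133 ≈ 155.91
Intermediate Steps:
Z(r) = 12*r² (Z(r) = 3*(r + r)² = 3*(2*r)² = 3*(4*r²) = 12*r²)
H(v, Q) = 12*Q³ (H(v, Q) = (12*Q²)*Q = 12*Q³)
W(m, y) = -1/(7*(4 + y)) (W(m, y) = -1/(7*(y + 4)) = -1/(7*(4 + y)))
W(-4, 15)*H(0, -12) = (-1/(28 + 7*15))*(12*(-12)³) = (-1/(28 + 105))*(12*(-1728)) = -1/133*(-20736) = 20736/133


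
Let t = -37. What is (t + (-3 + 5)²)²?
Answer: 1089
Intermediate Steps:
(t + (-3 + 5)²)² = (-37 + (-3 + 5)²)² = (-37 + 2²)² = (-37 + 4)² = (-33)² = 1089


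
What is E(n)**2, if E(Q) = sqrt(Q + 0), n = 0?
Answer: 0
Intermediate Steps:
E(Q) = sqrt(Q)
E(n)**2 = (sqrt(0))**2 = 0**2 = 0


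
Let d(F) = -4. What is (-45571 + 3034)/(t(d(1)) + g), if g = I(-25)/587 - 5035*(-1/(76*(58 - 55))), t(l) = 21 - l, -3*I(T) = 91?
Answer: -299630628/331291 ≈ -904.43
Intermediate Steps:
I(T) = -91/3 (I(T) = -⅓*91 = -91/3)
g = 155191/7044 (g = -91/3/587 - 5035*(-1/(76*(58 - 55))) = -91/3*1/587 - 5035/((-76*3)) = -91/1761 - 5035/(-228) = -91/1761 - 5035*(-1/228) = -91/1761 + 265/12 = 155191/7044 ≈ 22.032)
(-45571 + 3034)/(t(d(1)) + g) = (-45571 + 3034)/((21 - 1*(-4)) + 155191/7044) = -42537/((21 + 4) + 155191/7044) = -42537/(25 + 155191/7044) = -42537/331291/7044 = -42537*7044/331291 = -299630628/331291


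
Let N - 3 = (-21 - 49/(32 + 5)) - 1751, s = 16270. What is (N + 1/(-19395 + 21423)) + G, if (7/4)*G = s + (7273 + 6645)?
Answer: 8130880939/525252 ≈ 15480.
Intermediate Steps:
N = -65502/37 (N = 3 + ((-21 - 49/(32 + 5)) - 1751) = 3 + ((-21 - 49/37) - 1751) = 3 + (-826/37 - 1751) = 3 - 65613/37 = -65502/37 ≈ -1770.3)
G = 120752/7 (G = 4*(16270 + (7273 + 6645))/7 = 4*(16270 + 13918)/7 = (4/7)*30188 = 120752/7 ≈ 17250.)
(N + 1/(-19395 + 21423)) + G = (-65502/37 + 1/(-19395 + 21423)) + 120752/7 = (-65502/37 + 1/2028) + 120752/7 = -132838019/75036 + 120752/7 = 8130880939/525252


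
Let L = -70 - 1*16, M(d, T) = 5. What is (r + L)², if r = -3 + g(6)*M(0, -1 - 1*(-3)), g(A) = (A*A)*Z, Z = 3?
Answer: 203401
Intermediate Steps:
g(A) = 3*A² (g(A) = (A*A)*3 = A²*3 = 3*A²)
r = 537 (r = -3 + (3*6²)*5 = -3 + (3*36)*5 = -3 + 108*5 = -3 + 540 = 537)
L = -86 (L = -70 - 16 = -86)
(r + L)² = (537 - 86)² = 451² = 203401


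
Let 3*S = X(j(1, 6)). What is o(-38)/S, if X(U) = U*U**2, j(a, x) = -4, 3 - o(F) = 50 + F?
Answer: 27/64 ≈ 0.42188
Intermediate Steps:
o(F) = -47 - F (o(F) = 3 - (50 + F) = 3 + (-50 - F) = -47 - F)
X(U) = U**3
S = -64/3 (S = (1/3)*(-4)**3 = (1/3)*(-64) = -64/3 ≈ -21.333)
o(-38)/S = (-47 - 1*(-38))/(-64/3) = (-47 + 38)*(-3/64) = -9*(-3/64) = 27/64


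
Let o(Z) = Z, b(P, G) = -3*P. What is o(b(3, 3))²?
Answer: 81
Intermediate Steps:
o(b(3, 3))² = (-3*3)² = (-9)² = 81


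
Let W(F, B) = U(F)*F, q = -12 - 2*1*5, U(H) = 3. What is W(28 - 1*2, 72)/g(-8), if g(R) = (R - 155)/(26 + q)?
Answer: -312/163 ≈ -1.9141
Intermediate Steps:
q = -22 (q = -12 - 2*5 = -12 - 1*10 = -12 - 10 = -22)
W(F, B) = 3*F
g(R) = -155/4 + R/4 (g(R) = (R - 155)/(26 - 22) = (-155 + R)/4 = (-155 + R)*(¼) = -155/4 + R/4)
W(28 - 1*2, 72)/g(-8) = (3*(28 - 1*2))/(-155/4 + (¼)*(-8)) = (3*(28 - 2))/(-155/4 - 2) = (3*26)/(-163/4) = 78*(-4/163) = -312/163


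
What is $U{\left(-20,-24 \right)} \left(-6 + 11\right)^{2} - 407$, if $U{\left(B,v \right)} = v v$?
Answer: $13993$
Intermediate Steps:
$U{\left(B,v \right)} = v^{2}$
$U{\left(-20,-24 \right)} \left(-6 + 11\right)^{2} - 407 = \left(-24\right)^{2} \left(-6 + 11\right)^{2} - 407 = 576 \cdot 5^{2} - 407 = 576 \cdot 25 - 407 = 14400 - 407 = 13993$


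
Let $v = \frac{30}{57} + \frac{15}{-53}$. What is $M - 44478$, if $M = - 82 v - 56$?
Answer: $- \frac{44865828}{1007} \approx -44554.0$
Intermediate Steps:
$v = \frac{245}{1007}$ ($v = 30 \cdot \frac{1}{57} + 15 \left(- \frac{1}{53}\right) = \frac{10}{19} - \frac{15}{53} = \frac{245}{1007} \approx 0.2433$)
$M = - \frac{76482}{1007}$ ($M = \left(-82\right) \frac{245}{1007} - 56 = - \frac{20090}{1007} - 56 = - \frac{76482}{1007} \approx -75.95$)
$M - 44478 = - \frac{76482}{1007} - 44478 = - \frac{44865828}{1007}$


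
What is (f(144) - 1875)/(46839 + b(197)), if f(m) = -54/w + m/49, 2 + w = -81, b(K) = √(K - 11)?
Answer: -118830964551/2974185895415 + 2537009*√186/2974185895415 ≈ -0.039943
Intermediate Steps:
b(K) = √(-11 + K)
w = -83 (w = -2 - 81 = -83)
f(m) = 54/83 + m/49 (f(m) = -54/(-83) + m/49 = -54*(-1/83) + m*(1/49) = 54/83 + m/49)
(f(144) - 1875)/(46839 + b(197)) = ((54/83 + (1/49)*144) - 1875)/(46839 + √(-11 + 197)) = ((54/83 + 144/49) - 1875)/(46839 + √186) = (14598/4067 - 1875)/(46839 + √186) = -7611027/(4067*(46839 + √186))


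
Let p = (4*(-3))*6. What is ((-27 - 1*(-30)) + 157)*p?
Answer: -11520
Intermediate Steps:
p = -72 (p = -12*6 = -72)
((-27 - 1*(-30)) + 157)*p = ((-27 - 1*(-30)) + 157)*(-72) = ((-27 + 30) + 157)*(-72) = (3 + 157)*(-72) = 160*(-72) = -11520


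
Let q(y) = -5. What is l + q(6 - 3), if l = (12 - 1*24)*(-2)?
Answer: 19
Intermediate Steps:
l = 24 (l = (12 - 24)*(-2) = -12*(-2) = 24)
l + q(6 - 3) = 24 - 5 = 19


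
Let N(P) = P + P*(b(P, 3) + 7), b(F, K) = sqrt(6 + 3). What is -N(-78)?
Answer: 858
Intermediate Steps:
b(F, K) = 3 (b(F, K) = sqrt(9) = 3)
N(P) = 11*P (N(P) = P + P*(3 + 7) = P + P*10 = P + 10*P = 11*P)
-N(-78) = -11*(-78) = -1*(-858) = 858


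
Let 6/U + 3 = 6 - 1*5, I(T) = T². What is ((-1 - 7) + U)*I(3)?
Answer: -99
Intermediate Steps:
U = -3 (U = 6/(-3 + (6 - 1*5)) = 6/(-3 + (6 - 5)) = 6/(-3 + 1) = 6/(-2) = 6*(-½) = -3)
((-1 - 7) + U)*I(3) = ((-1 - 7) - 3)*3² = (-8 - 3)*9 = -11*9 = -99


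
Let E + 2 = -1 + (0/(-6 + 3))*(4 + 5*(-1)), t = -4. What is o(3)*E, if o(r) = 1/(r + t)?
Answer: 3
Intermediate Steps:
o(r) = 1/(-4 + r) (o(r) = 1/(r - 4) = 1/(-4 + r))
E = -3 (E = -2 + (-1 + (0/(-6 + 3))*(4 + 5*(-1))) = -2 + (-1 + (0/(-3))*(4 - 5)) = -2 + (-1 + (0*(-1/3))*(-1)) = -2 + (-1 + 0*(-1)) = -2 + (-1 + 0) = -2 - 1 = -3)
o(3)*E = -3/(-4 + 3) = -3/(-1) = -1*(-3) = 3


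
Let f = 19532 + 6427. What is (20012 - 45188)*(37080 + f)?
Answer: -1587069864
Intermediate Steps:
f = 25959
(20012 - 45188)*(37080 + f) = (20012 - 45188)*(37080 + 25959) = -25176*63039 = -1587069864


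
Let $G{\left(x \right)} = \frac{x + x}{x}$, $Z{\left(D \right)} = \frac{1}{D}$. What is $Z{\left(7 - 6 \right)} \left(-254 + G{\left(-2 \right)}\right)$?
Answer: $-252$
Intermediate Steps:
$G{\left(x \right)} = 2$ ($G{\left(x \right)} = \frac{2 x}{x} = 2$)
$Z{\left(7 - 6 \right)} \left(-254 + G{\left(-2 \right)}\right) = \frac{-254 + 2}{7 - 6} = \frac{1}{7 - 6} \left(-252\right) = 1^{-1} \left(-252\right) = 1 \left(-252\right) = -252$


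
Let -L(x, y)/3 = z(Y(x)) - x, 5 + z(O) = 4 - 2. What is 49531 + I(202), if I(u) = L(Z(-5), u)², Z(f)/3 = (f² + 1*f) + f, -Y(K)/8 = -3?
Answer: 70267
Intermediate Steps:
Y(K) = 24 (Y(K) = -8*(-3) = 24)
Z(f) = 3*f² + 6*f (Z(f) = 3*((f² + 1*f) + f) = 3*((f² + f) + f) = 3*((f + f²) + f) = 3*(f² + 2*f) = 3*f² + 6*f)
z(O) = -3 (z(O) = -5 + (4 - 2) = -5 + 2 = -3)
L(x, y) = 9 + 3*x (L(x, y) = -3*(-3 - x) = 9 + 3*x)
I(u) = 20736 (I(u) = (9 + 3*(3*(-5)*(2 - 5)))² = (9 + 3*(3*(-5)*(-3)))² = (9 + 3*45)² = (9 + 135)² = 144² = 20736)
49531 + I(202) = 49531 + 20736 = 70267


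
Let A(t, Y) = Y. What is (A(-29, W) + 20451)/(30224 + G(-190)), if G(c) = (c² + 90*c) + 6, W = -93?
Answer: 1131/2735 ≈ 0.41353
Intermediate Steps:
G(c) = 6 + c² + 90*c
(A(-29, W) + 20451)/(30224 + G(-190)) = (-93 + 20451)/(30224 + (6 + (-190)² + 90*(-190))) = 20358/(30224 + (6 + 36100 - 17100)) = 20358/(30224 + 19006) = 20358/49230 = 20358*(1/49230) = 1131/2735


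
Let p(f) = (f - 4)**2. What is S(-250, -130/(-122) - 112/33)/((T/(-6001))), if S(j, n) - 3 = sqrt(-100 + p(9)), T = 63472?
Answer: -18003/63472 - 30005*I*sqrt(3)/63472 ≈ -0.28364 - 0.81879*I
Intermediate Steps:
p(f) = (-4 + f)**2
S(j, n) = 3 + 5*I*sqrt(3) (S(j, n) = 3 + sqrt(-100 + (-4 + 9)**2) = 3 + sqrt(-100 + 5**2) = 3 + sqrt(-100 + 25) = 3 + sqrt(-75) = 3 + 5*I*sqrt(3))
S(-250, -130/(-122) - 112/33)/((T/(-6001))) = (3 + 5*I*sqrt(3))/((63472/(-6001))) = (3 + 5*I*sqrt(3))/((63472*(-1/6001))) = (3 + 5*I*sqrt(3))/(-63472/6001) = (3 + 5*I*sqrt(3))*(-6001/63472) = -18003/63472 - 30005*I*sqrt(3)/63472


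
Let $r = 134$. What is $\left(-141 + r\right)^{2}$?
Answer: $49$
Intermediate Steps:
$\left(-141 + r\right)^{2} = \left(-141 + 134\right)^{2} = \left(-7\right)^{2} = 49$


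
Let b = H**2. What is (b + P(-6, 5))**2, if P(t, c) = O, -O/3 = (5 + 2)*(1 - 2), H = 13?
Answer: 36100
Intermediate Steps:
O = 21 (O = -3*(5 + 2)*(1 - 2) = -21*(-1) = -3*(-7) = 21)
P(t, c) = 21
b = 169 (b = 13**2 = 169)
(b + P(-6, 5))**2 = (169 + 21)**2 = 190**2 = 36100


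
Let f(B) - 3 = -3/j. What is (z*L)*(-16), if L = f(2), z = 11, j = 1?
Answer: 0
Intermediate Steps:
f(B) = 0 (f(B) = 3 - 3/1 = 3 - 3*1 = 3 - 3 = 0)
L = 0
(z*L)*(-16) = (11*0)*(-16) = 0*(-16) = 0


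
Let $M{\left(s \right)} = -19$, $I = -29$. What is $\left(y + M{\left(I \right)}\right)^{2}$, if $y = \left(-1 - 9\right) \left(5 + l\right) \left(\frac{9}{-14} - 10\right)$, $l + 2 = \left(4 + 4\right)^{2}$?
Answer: $\frac{2478247524}{49} \approx 5.0577 \cdot 10^{7}$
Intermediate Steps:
$l = 62$ ($l = -2 + \left(4 + 4\right)^{2} = -2 + 8^{2} = -2 + 64 = 62$)
$y = \frac{49915}{7}$ ($y = \left(-1 - 9\right) \left(5 + 62\right) \left(\frac{9}{-14} - 10\right) = \left(-10\right) 67 \left(9 \left(- \frac{1}{14}\right) - 10\right) = - 670 \left(- \frac{9}{14} - 10\right) = \left(-670\right) \left(- \frac{149}{14}\right) = \frac{49915}{7} \approx 7130.7$)
$\left(y + M{\left(I \right)}\right)^{2} = \left(\frac{49915}{7} - 19\right)^{2} = \left(\frac{49782}{7}\right)^{2} = \frac{2478247524}{49}$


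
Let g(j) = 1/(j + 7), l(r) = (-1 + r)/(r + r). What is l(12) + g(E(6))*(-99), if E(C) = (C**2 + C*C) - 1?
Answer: -253/312 ≈ -0.81090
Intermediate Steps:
l(r) = (-1 + r)/(2*r) (l(r) = (-1 + r)/((2*r)) = (-1 + r)*(1/(2*r)) = (-1 + r)/(2*r))
E(C) = -1 + 2*C**2 (E(C) = (C**2 + C**2) - 1 = 2*C**2 - 1 = -1 + 2*C**2)
g(j) = 1/(7 + j)
l(12) + g(E(6))*(-99) = (1/2)*(-1 + 12)/12 - 99/(7 + (-1 + 2*6**2)) = (1/2)*(1/12)*11 - 99/(7 + (-1 + 2*36)) = 11/24 - 99/(7 + (-1 + 72)) = 11/24 - 99/(7 + 71) = 11/24 - 99/78 = 11/24 + (1/78)*(-99) = 11/24 - 33/26 = -253/312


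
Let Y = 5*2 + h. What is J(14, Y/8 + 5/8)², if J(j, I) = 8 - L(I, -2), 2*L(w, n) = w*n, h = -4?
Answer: 5625/64 ≈ 87.891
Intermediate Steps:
L(w, n) = n*w/2 (L(w, n) = (w*n)/2 = (n*w)/2 = n*w/2)
Y = 6 (Y = 5*2 - 4 = 10 - 4 = 6)
J(j, I) = 8 + I (J(j, I) = 8 - (-2)*I/2 = 8 - (-1)*I = 8 + I)
J(14, Y/8 + 5/8)² = (8 + (6/8 + 5/8))² = (8 + (6*(⅛) + 5*(⅛)))² = (8 + (¾ + 5/8))² = (8 + 11/8)² = (75/8)² = 5625/64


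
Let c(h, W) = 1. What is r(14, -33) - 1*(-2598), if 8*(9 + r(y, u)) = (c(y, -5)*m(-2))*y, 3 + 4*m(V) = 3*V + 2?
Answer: 41375/16 ≈ 2585.9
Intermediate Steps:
m(V) = -¼ + 3*V/4 (m(V) = -¾ + (3*V + 2)/4 = -¾ + (2 + 3*V)/4 = -¾ + (½ + 3*V/4) = -¼ + 3*V/4)
r(y, u) = -9 - 7*y/32 (r(y, u) = -9 + ((1*(-¼ + (¾)*(-2)))*y)/8 = -9 + ((1*(-¼ - 3/2))*y)/8 = -9 + ((1*(-7/4))*y)/8 = -9 + (-7*y/4)/8 = -9 - 7*y/32)
r(14, -33) - 1*(-2598) = (-9 - 7/32*14) - 1*(-2598) = (-9 - 49/16) + 2598 = -193/16 + 2598 = 41375/16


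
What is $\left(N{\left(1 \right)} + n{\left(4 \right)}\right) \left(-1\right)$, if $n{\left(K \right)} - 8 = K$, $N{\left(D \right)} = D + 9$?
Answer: $-22$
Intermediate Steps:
$N{\left(D \right)} = 9 + D$
$n{\left(K \right)} = 8 + K$
$\left(N{\left(1 \right)} + n{\left(4 \right)}\right) \left(-1\right) = \left(\left(9 + 1\right) + \left(8 + 4\right)\right) \left(-1\right) = \left(10 + 12\right) \left(-1\right) = 22 \left(-1\right) = -22$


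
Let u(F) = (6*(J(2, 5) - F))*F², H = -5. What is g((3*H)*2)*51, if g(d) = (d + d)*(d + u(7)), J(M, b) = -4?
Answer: 9987840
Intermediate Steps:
u(F) = F²*(-24 - 6*F) (u(F) = (6*(-4 - F))*F² = (-24 - 6*F)*F² = F²*(-24 - 6*F))
g(d) = 2*d*(-3234 + d) (g(d) = (d + d)*(d + 6*7²*(-4 - 1*7)) = (2*d)*(d + 6*49*(-4 - 7)) = (2*d)*(d + 6*49*(-11)) = (2*d)*(d - 3234) = (2*d)*(-3234 + d) = 2*d*(-3234 + d))
g((3*H)*2)*51 = (2*((3*(-5))*2)*(-3234 + (3*(-5))*2))*51 = (2*(-15*2)*(-3234 - 15*2))*51 = (2*(-30)*(-3234 - 30))*51 = (2*(-30)*(-3264))*51 = 195840*51 = 9987840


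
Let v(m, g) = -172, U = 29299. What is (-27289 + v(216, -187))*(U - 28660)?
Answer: -17547579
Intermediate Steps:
(-27289 + v(216, -187))*(U - 28660) = (-27289 - 172)*(29299 - 28660) = -27461*639 = -17547579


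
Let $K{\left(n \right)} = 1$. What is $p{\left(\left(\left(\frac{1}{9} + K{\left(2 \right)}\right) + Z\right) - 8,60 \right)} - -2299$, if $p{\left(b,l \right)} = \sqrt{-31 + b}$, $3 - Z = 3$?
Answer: $2299 + \frac{i \sqrt{341}}{3} \approx 2299.0 + 6.1554 i$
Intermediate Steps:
$Z = 0$ ($Z = 3 - 3 = 0$)
$p{\left(\left(\left(\frac{1}{9} + K{\left(2 \right)}\right) + Z\right) - 8,60 \right)} - -2299 = \sqrt{-31 + \left(\left(\left(\frac{1}{9} + 1\right) + 0\right) - 8\right)} - -2299 = \sqrt{-31 + \left(\left(\left(\frac{1}{9} + 1\right) + 0\right) - 8\right)} + 2299 = \sqrt{-31 + \left(\left(\frac{10}{9} + 0\right) - 8\right)} + 2299 = \sqrt{-31 + \left(\frac{10}{9} - 8\right)} + 2299 = \sqrt{-31 - \frac{62}{9}} + 2299 = \sqrt{- \frac{341}{9}} + 2299 = \frac{i \sqrt{341}}{3} + 2299 = 2299 + \frac{i \sqrt{341}}{3}$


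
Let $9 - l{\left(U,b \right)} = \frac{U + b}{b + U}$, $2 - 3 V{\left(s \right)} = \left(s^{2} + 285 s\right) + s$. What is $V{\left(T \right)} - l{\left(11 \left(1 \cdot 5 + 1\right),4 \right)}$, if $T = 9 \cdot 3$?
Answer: $- \frac{8473}{3} \approx -2824.3$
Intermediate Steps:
$T = 27$
$V{\left(s \right)} = \frac{2}{3} - \frac{286 s}{3} - \frac{s^{2}}{3}$ ($V{\left(s \right)} = \frac{2}{3} - \frac{\left(s^{2} + 285 s\right) + s}{3} = \frac{2}{3} - \frac{s^{2} + 286 s}{3} = \frac{2}{3} - \left(\frac{s^{2}}{3} + \frac{286 s}{3}\right) = \frac{2}{3} - \frac{286 s}{3} - \frac{s^{2}}{3}$)
$l{\left(U,b \right)} = 8$ ($l{\left(U,b \right)} = 9 - \frac{U + b}{b + U} = 9 - \frac{U + b}{U + b} = 9 - 1 = 8$)
$V{\left(T \right)} - l{\left(11 \left(1 \cdot 5 + 1\right),4 \right)} = \left(\frac{2}{3} - 2574 - \frac{27^{2}}{3}\right) - 8 = \left(\frac{2}{3} - 2574 - 243\right) - 8 = - \frac{8449}{3} - 8 = - \frac{8473}{3}$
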